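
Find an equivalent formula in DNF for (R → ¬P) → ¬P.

(R ∧ P) ∨ ¬P

(R → ¬P) → ¬P
≡ ¬(R → ¬P) ∨ ¬P   [eliminate →]
≡ ¬(¬R ∨ ¬P) ∨ ¬P   [eliminate →]
≡ (¬¬R ∧ ¬¬P) ∨ ¬P   [De Morgan]
≡ (R ∧ ¬¬P) ∨ ¬P   [double negation]
≡ (R ∧ P) ∨ ¬P   [double negation]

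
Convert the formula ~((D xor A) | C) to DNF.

(~D & ~A & ~C) | (A & D & ~C)

~((D xor A) | C)
≡ ~((D & ~A) | (~D & A) | C)   [expand xor]
≡ ~(D & ~A) & ~(~D & A) & ~C   [De Morgan]
≡ (~D | ~~A) & ~(~D & A) & ~C   [De Morgan]
≡ (~D | A) & ~(~D & A) & ~C   [double negation]
≡ (~D | A) & (~~D | ~A) & ~C   [De Morgan]
≡ (~D | A) & (D | ~A) & ~C   [double negation]
≡ (~D & D & ~C) | (~D & ~A & ~C) | (A & D & ~C) | (A & ~A & ~C)   [distribute & over |]
≡ (~D & ~A & ~C) | (A & D & ~C)   [simplify]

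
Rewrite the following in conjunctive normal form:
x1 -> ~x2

x1 -> ~x2
≡ ~x1 | ~x2   [eliminate ->]

~x1 | ~x2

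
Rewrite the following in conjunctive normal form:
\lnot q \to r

\lnot q \to r
≡ \lnot \lnot q \lor r   [eliminate \to]
≡ q \lor r   [double negation]

q \lor r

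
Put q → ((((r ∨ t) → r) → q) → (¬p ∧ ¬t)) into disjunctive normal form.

¬q ∨ (¬p ∧ ¬t)

q → ((((r ∨ t) → r) → q) → (¬p ∧ ¬t))
⇔ ¬q ∨ ((((r ∨ t) → r) → q) → (¬p ∧ ¬t))   — eliminate →
⇔ ¬q ∨ ¬(((r ∨ t) → r) → q) ∨ (¬p ∧ ¬t)   — eliminate →
⇔ ¬q ∨ ¬(¬((r ∨ t) → r) ∨ q) ∨ (¬p ∧ ¬t)   — eliminate →
⇔ ¬q ∨ ¬(¬(¬(r ∨ t) ∨ r) ∨ q) ∨ (¬p ∧ ¬t)   — eliminate →
⇔ ¬q ∨ (¬¬(¬(r ∨ t) ∨ r) ∧ ¬q) ∨ (¬p ∧ ¬t)   — De Morgan
⇔ ¬q ∨ ((¬(r ∨ t) ∨ r) ∧ ¬q) ∨ (¬p ∧ ¬t)   — double negation
⇔ ¬q ∨ (((¬r ∧ ¬t) ∨ r) ∧ ¬q) ∨ (¬p ∧ ¬t)   — De Morgan
⇔ ¬q ∨ (¬r ∧ ¬t ∧ ¬q) ∨ (r ∧ ¬q) ∨ (¬p ∧ ¬t)   — distribute ∧ over ∨
⇔ ¬q ∨ (¬p ∧ ¬t)   — simplify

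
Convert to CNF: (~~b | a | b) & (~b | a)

(~~b | a | b) & (~b | a)
≡ (b | a | b) & (~b | a)   — double negation
≡ (b | a) & (~b | a)   — simplify

(b | a) & (~b | a)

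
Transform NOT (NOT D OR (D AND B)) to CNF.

NOT (NOT D OR (D AND B))
≡ NOT NOT D AND NOT (D AND B)   (De Morgan)
≡ D AND NOT (D AND B)   (double negation)
≡ D AND (NOT D OR NOT B)   (De Morgan)

D AND (NOT D OR NOT B)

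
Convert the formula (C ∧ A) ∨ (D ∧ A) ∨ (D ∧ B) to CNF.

(C ∨ D) ∧ (A ∨ D) ∧ (A ∨ B)

(C ∧ A) ∨ (D ∧ A) ∨ (D ∧ B)
= (C ∨ D ∨ D) ∧ (C ∨ D ∨ B) ∧ (C ∨ A ∨ D) ∧ (C ∨ A ∨ B) ∧ (A ∨ D ∨ D) ∧ (A ∨ D ∨ B) ∧ (A ∨ A ∨ D) ∧ (A ∨ A ∨ B)   (distribute ∨ over ∧)
= (C ∨ D) ∧ (A ∨ D) ∧ (A ∨ B)   (simplify)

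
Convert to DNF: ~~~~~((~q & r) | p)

(q & ~p) | (~r & ~p)

~~~~~((~q & r) | p)
≡ ~~~((~q & r) | p)   [double negation]
≡ ~((~q & r) | p)   [double negation]
≡ ~(~q & r) & ~p   [De Morgan]
≡ (~~q | ~r) & ~p   [De Morgan]
≡ (q | ~r) & ~p   [double negation]
≡ (q & ~p) | (~r & ~p)   [distribute & over |]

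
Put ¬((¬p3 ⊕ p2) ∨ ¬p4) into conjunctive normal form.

(p3 ∨ p2) ∧ (¬p2 ∨ ¬p3) ∧ p4

¬((¬p3 ⊕ p2) ∨ ¬p4)
⇔ ¬(((¬p3 ∨ p2) ∧ ¬(¬p3 ∧ p2)) ∨ ¬p4)   — expand ⊕
⇔ ¬((¬p3 ∨ p2) ∧ ¬(¬p3 ∧ p2)) ∧ ¬¬p4   — De Morgan
⇔ (¬(¬p3 ∨ p2) ∨ ¬¬(¬p3 ∧ p2)) ∧ ¬¬p4   — De Morgan
⇔ ((¬¬p3 ∧ ¬p2) ∨ ¬¬(¬p3 ∧ p2)) ∧ ¬¬p4   — De Morgan
⇔ ((p3 ∧ ¬p2) ∨ ¬¬(¬p3 ∧ p2)) ∧ ¬¬p4   — double negation
⇔ ((p3 ∧ ¬p2) ∨ (¬p3 ∧ p2)) ∧ ¬¬p4   — double negation
⇔ ((p3 ∧ ¬p2) ∨ (¬p3 ∧ p2)) ∧ p4   — double negation
⇔ (p3 ∨ ¬p3) ∧ (p3 ∨ p2) ∧ (¬p2 ∨ ¬p3) ∧ (¬p2 ∨ p2) ∧ p4   — distribute ∨ over ∧
⇔ (p3 ∨ p2) ∧ (¬p2 ∨ ¬p3) ∧ p4   — simplify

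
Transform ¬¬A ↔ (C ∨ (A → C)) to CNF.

(¬A ∨ C) ∧ A

¬¬A ↔ (C ∨ (A → C))
= (¬¬A → (C ∨ (A → C))) ∧ ((C ∨ (A → C)) → ¬¬A)   [eliminate ↔]
= (¬¬¬A ∨ C ∨ (A → C)) ∧ ((C ∨ (A → C)) → ¬¬A)   [eliminate →]
= (¬¬¬A ∨ C ∨ ¬A ∨ C) ∧ ((C ∨ (A → C)) → ¬¬A)   [eliminate →]
= (¬¬¬A ∨ C ∨ ¬A ∨ C) ∧ (¬(C ∨ (A → C)) ∨ ¬¬A)   [eliminate →]
= (¬¬¬A ∨ C ∨ ¬A ∨ C) ∧ (¬(C ∨ ¬A ∨ C) ∨ ¬¬A)   [eliminate →]
= (¬A ∨ C ∨ ¬A ∨ C) ∧ (¬(C ∨ ¬A ∨ C) ∨ ¬¬A)   [double negation]
= (¬A ∨ C ∨ ¬A ∨ C) ∧ ((¬C ∧ ¬¬A ∧ ¬C) ∨ ¬¬A)   [De Morgan]
= (¬A ∨ C ∨ ¬A ∨ C) ∧ ((¬C ∧ A ∧ ¬C) ∨ ¬¬A)   [double negation]
= (¬A ∨ C ∨ ¬A ∨ C) ∧ ((¬C ∧ A ∧ ¬C) ∨ A)   [double negation]
= (¬A ∨ C ∨ ¬A ∨ C) ∧ (¬C ∨ A) ∧ (A ∨ A) ∧ (¬C ∨ A)   [distribute ∨ over ∧]
= (¬A ∨ C) ∧ A   [simplify]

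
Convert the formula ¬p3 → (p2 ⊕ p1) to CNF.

¬p3 → (p2 ⊕ p1)
≡ ¬¬p3 ∨ (p2 ⊕ p1)   — eliminate →
≡ ¬¬p3 ∨ ((p2 ∨ p1) ∧ ¬(p2 ∧ p1))   — expand ⊕
≡ p3 ∨ ((p2 ∨ p1) ∧ ¬(p2 ∧ p1))   — double negation
≡ p3 ∨ ((p2 ∨ p1) ∧ (¬p2 ∨ ¬p1))   — De Morgan
≡ (p3 ∨ p2 ∨ p1) ∧ (p3 ∨ ¬p2 ∨ ¬p1)   — distribute ∨ over ∧

(p3 ∨ p2 ∨ p1) ∧ (p3 ∨ ¬p2 ∨ ¬p1)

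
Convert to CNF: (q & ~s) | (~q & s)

(q & ~s) | (~q & s)
≡ (q | ~q) & (q | s) & (~s | ~q) & (~s | s)   [distribute | over &]
≡ (q | s) & (~s | ~q)   [simplify]

(q | s) & (~s | ~q)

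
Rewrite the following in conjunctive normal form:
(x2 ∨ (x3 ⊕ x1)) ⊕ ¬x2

(x2 ∨ (x3 ⊕ x1)) ⊕ ¬x2
≡ (x2 ∨ (x3 ⊕ x1) ∨ ¬x2) ∧ ¬((x2 ∨ (x3 ⊕ x1)) ∧ ¬x2)   — expand ⊕
≡ (x2 ∨ ((x3 ∨ x1) ∧ ¬(x3 ∧ x1)) ∨ ¬x2) ∧ ¬((x2 ∨ (x3 ⊕ x1)) ∧ ¬x2)   — expand ⊕
≡ (x2 ∨ ((x3 ∨ x1) ∧ ¬(x3 ∧ x1)) ∨ ¬x2) ∧ ¬((x2 ∨ ((x3 ∨ x1) ∧ ¬(x3 ∧ x1))) ∧ ¬x2)   — expand ⊕
≡ (x2 ∨ ((x3 ∨ x1) ∧ (¬x3 ∨ ¬x1)) ∨ ¬x2) ∧ ¬((x2 ∨ ((x3 ∨ x1) ∧ ¬(x3 ∧ x1))) ∧ ¬x2)   — De Morgan
≡ (x2 ∨ ((x3 ∨ x1) ∧ (¬x3 ∨ ¬x1)) ∨ ¬x2) ∧ (¬(x2 ∨ ((x3 ∨ x1) ∧ ¬(x3 ∧ x1))) ∨ ¬¬x2)   — De Morgan
≡ (x2 ∨ ((x3 ∨ x1) ∧ (¬x3 ∨ ¬x1)) ∨ ¬x2) ∧ ((¬x2 ∧ ¬((x3 ∨ x1) ∧ ¬(x3 ∧ x1))) ∨ ¬¬x2)   — De Morgan
≡ (x2 ∨ ((x3 ∨ x1) ∧ (¬x3 ∨ ¬x1)) ∨ ¬x2) ∧ ((¬x2 ∧ (¬(x3 ∨ x1) ∨ ¬¬(x3 ∧ x1))) ∨ ¬¬x2)   — De Morgan
≡ (x2 ∨ ((x3 ∨ x1) ∧ (¬x3 ∨ ¬x1)) ∨ ¬x2) ∧ ((¬x2 ∧ ((¬x3 ∧ ¬x1) ∨ ¬¬(x3 ∧ x1))) ∨ ¬¬x2)   — De Morgan
≡ (x2 ∨ ((x3 ∨ x1) ∧ (¬x3 ∨ ¬x1)) ∨ ¬x2) ∧ ((¬x2 ∧ ((¬x3 ∧ ¬x1) ∨ (x3 ∧ x1))) ∨ ¬¬x2)   — double negation
≡ (x2 ∨ ((x3 ∨ x1) ∧ (¬x3 ∨ ¬x1)) ∨ ¬x2) ∧ ((¬x2 ∧ ((¬x3 ∧ ¬x1) ∨ (x3 ∧ x1))) ∨ x2)   — double negation
≡ (x2 ∨ x3 ∨ x1 ∨ ¬x2) ∧ (x2 ∨ ¬x3 ∨ ¬x1 ∨ ¬x2) ∧ (¬x2 ∨ x2) ∧ (¬x3 ∨ x3 ∨ x2) ∧ (¬x3 ∨ x1 ∨ x2) ∧ (¬x1 ∨ x3 ∨ x2) ∧ (¬x1 ∨ x1 ∨ x2)   — distribute ∨ over ∧
≡ (¬x3 ∨ x1 ∨ x2) ∧ (¬x1 ∨ x3 ∨ x2)   — simplify

(¬x3 ∨ x1 ∨ x2) ∧ (¬x1 ∨ x3 ∨ x2)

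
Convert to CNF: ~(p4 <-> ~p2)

~(p4 <-> ~p2)
⇔ ~((p4 -> ~p2) & (~p2 -> p4))   — eliminate <->
⇔ ~((~p4 | ~p2) & (~p2 -> p4))   — eliminate ->
⇔ ~((~p4 | ~p2) & (~~p2 | p4))   — eliminate ->
⇔ ~(~p4 | ~p2) | ~(~~p2 | p4)   — De Morgan
⇔ (~~p4 & ~~p2) | ~(~~p2 | p4)   — De Morgan
⇔ (p4 & ~~p2) | ~(~~p2 | p4)   — double negation
⇔ (p4 & p2) | ~(~~p2 | p4)   — double negation
⇔ (p4 & p2) | (~~~p2 & ~p4)   — De Morgan
⇔ (p4 & p2) | (~p2 & ~p4)   — double negation
⇔ (p4 | ~p2) & (p4 | ~p4) & (p2 | ~p2) & (p2 | ~p4)   — distribute | over &
⇔ (p4 | ~p2) & (p2 | ~p4)   — simplify

(p4 | ~p2) & (p2 | ~p4)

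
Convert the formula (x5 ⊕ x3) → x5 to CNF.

¬x3 ∨ x5

(x5 ⊕ x3) → x5
= ¬(x5 ⊕ x3) ∨ x5   — eliminate →
= ¬((x5 ∨ x3) ∧ ¬(x5 ∧ x3)) ∨ x5   — expand ⊕
= ¬(x5 ∨ x3) ∨ ¬¬(x5 ∧ x3) ∨ x5   — De Morgan
= (¬x5 ∧ ¬x3) ∨ ¬¬(x5 ∧ x3) ∨ x5   — De Morgan
= (¬x5 ∧ ¬x3) ∨ (x5 ∧ x3) ∨ x5   — double negation
= (¬x5 ∨ x5 ∨ x5) ∧ (¬x5 ∨ x3 ∨ x5) ∧ (¬x3 ∨ x5 ∨ x5) ∧ (¬x3 ∨ x3 ∨ x5)   — distribute ∨ over ∧
= ¬x3 ∨ x5   — simplify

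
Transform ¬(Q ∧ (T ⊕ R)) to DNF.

¬(Q ∧ (T ⊕ R))
≡ ¬(Q ∧ ((T ∧ ¬R) ∨ (¬T ∧ R)))   (expand ⊕)
≡ ¬Q ∨ ¬((T ∧ ¬R) ∨ (¬T ∧ R))   (De Morgan)
≡ ¬Q ∨ (¬(T ∧ ¬R) ∧ ¬(¬T ∧ R))   (De Morgan)
≡ ¬Q ∨ ((¬T ∨ ¬¬R) ∧ ¬(¬T ∧ R))   (De Morgan)
≡ ¬Q ∨ ((¬T ∨ R) ∧ ¬(¬T ∧ R))   (double negation)
≡ ¬Q ∨ ((¬T ∨ R) ∧ (¬¬T ∨ ¬R))   (De Morgan)
≡ ¬Q ∨ ((¬T ∨ R) ∧ (T ∨ ¬R))   (double negation)
≡ ¬Q ∨ (¬T ∧ T) ∨ (¬T ∧ ¬R) ∨ (R ∧ T) ∨ (R ∧ ¬R)   (distribute ∧ over ∨)
≡ ¬Q ∨ (¬T ∧ ¬R) ∨ (R ∧ T)   (simplify)

¬Q ∨ (¬T ∧ ¬R) ∨ (R ∧ T)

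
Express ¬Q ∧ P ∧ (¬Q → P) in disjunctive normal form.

¬Q ∧ P ∧ (¬Q → P)
≡ ¬Q ∧ P ∧ (¬¬Q ∨ P)   (eliminate →)
≡ ¬Q ∧ P ∧ (Q ∨ P)   (double negation)
≡ (¬Q ∧ P ∧ Q) ∨ (¬Q ∧ P ∧ P)   (distribute ∧ over ∨)
≡ ¬Q ∧ P   (simplify)

¬Q ∧ P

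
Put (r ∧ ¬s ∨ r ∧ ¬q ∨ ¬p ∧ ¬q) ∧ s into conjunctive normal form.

(r ∨ ¬p) ∧ (r ∨ ¬q) ∧ (¬s ∨ ¬q) ∧ s

(r ∧ ¬s ∨ r ∧ ¬q ∨ ¬p ∧ ¬q) ∧ s
= (r ∨ r ∨ ¬p) ∧ (r ∨ r ∨ ¬q) ∧ (r ∨ ¬q ∨ ¬p) ∧ (r ∨ ¬q ∨ ¬q) ∧ (¬s ∨ r ∨ ¬p) ∧ (¬s ∨ r ∨ ¬q) ∧ (¬s ∨ ¬q ∨ ¬p) ∧ (¬s ∨ ¬q ∨ ¬q) ∧ s   (distribute ∨ over ∧)
= (r ∨ ¬p) ∧ (r ∨ ¬q) ∧ (¬s ∨ ¬q) ∧ s   (simplify)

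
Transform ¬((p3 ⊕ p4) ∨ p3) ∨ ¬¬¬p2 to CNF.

(¬p4 ∨ p3 ∨ ¬p2) ∧ (¬p3 ∨ ¬p2)

¬((p3 ⊕ p4) ∨ p3) ∨ ¬¬¬p2
≡ ¬(((p3 ∨ p4) ∧ ¬(p3 ∧ p4)) ∨ p3) ∨ ¬¬¬p2   [expand ⊕]
≡ (¬((p3 ∨ p4) ∧ ¬(p3 ∧ p4)) ∧ ¬p3) ∨ ¬¬¬p2   [De Morgan]
≡ ((¬(p3 ∨ p4) ∨ ¬¬(p3 ∧ p4)) ∧ ¬p3) ∨ ¬¬¬p2   [De Morgan]
≡ (((¬p3 ∧ ¬p4) ∨ ¬¬(p3 ∧ p4)) ∧ ¬p3) ∨ ¬¬¬p2   [De Morgan]
≡ (((¬p3 ∧ ¬p4) ∨ (p3 ∧ p4)) ∧ ¬p3) ∨ ¬¬¬p2   [double negation]
≡ (((¬p3 ∧ ¬p4) ∨ (p3 ∧ p4)) ∧ ¬p3) ∨ ¬p2   [double negation]
≡ (¬p3 ∨ p3 ∨ ¬p2) ∧ (¬p3 ∨ p4 ∨ ¬p2) ∧ (¬p4 ∨ p3 ∨ ¬p2) ∧ (¬p4 ∨ p4 ∨ ¬p2) ∧ (¬p3 ∨ ¬p2)   [distribute ∨ over ∧]
≡ (¬p4 ∨ p3 ∨ ¬p2) ∧ (¬p3 ∨ ¬p2)   [simplify]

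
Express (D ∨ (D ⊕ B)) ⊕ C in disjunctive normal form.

(D ∨ (D ⊕ B)) ⊕ C
≡ ((D ∨ (D ⊕ B)) ∧ ¬C) ∨ (¬(D ∨ (D ⊕ B)) ∧ C)   [expand ⊕]
≡ ((D ∨ (D ∧ ¬B) ∨ (¬D ∧ B)) ∧ ¬C) ∨ (¬(D ∨ (D ⊕ B)) ∧ C)   [expand ⊕]
≡ ((D ∨ (D ∧ ¬B) ∨ (¬D ∧ B)) ∧ ¬C) ∨ (¬(D ∨ (D ∧ ¬B) ∨ (¬D ∧ B)) ∧ C)   [expand ⊕]
≡ ((D ∨ (D ∧ ¬B) ∨ (¬D ∧ B)) ∧ ¬C) ∨ (¬D ∧ ¬(D ∧ ¬B) ∧ ¬(¬D ∧ B) ∧ C)   [De Morgan]
≡ ((D ∨ (D ∧ ¬B) ∨ (¬D ∧ B)) ∧ ¬C) ∨ (¬D ∧ (¬D ∨ ¬¬B) ∧ ¬(¬D ∧ B) ∧ C)   [De Morgan]
≡ ((D ∨ (D ∧ ¬B) ∨ (¬D ∧ B)) ∧ ¬C) ∨ (¬D ∧ (¬D ∨ B) ∧ ¬(¬D ∧ B) ∧ C)   [double negation]
≡ ((D ∨ (D ∧ ¬B) ∨ (¬D ∧ B)) ∧ ¬C) ∨ (¬D ∧ (¬D ∨ B) ∧ (¬¬D ∨ ¬B) ∧ C)   [De Morgan]
≡ ((D ∨ (D ∧ ¬B) ∨ (¬D ∧ B)) ∧ ¬C) ∨ (¬D ∧ (¬D ∨ B) ∧ (D ∨ ¬B) ∧ C)   [double negation]
≡ (D ∧ ¬C) ∨ (D ∧ ¬B ∧ ¬C) ∨ (¬D ∧ B ∧ ¬C) ∨ (¬D ∧ ¬D ∧ D ∧ C) ∨ (¬D ∧ ¬D ∧ ¬B ∧ C) ∨ (¬D ∧ B ∧ D ∧ C) ∨ (¬D ∧ B ∧ ¬B ∧ C)   [distribute ∧ over ∨]
≡ (D ∧ ¬C) ∨ (¬D ∧ B ∧ ¬C) ∨ (¬D ∧ ¬B ∧ C)   [simplify]

(D ∧ ¬C) ∨ (¬D ∧ B ∧ ¬C) ∨ (¬D ∧ ¬B ∧ C)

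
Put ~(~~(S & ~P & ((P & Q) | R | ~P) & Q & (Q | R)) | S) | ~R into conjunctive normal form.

~S | ~R

~(~~(S & ~P & ((P & Q) | R | ~P) & Q & (Q | R)) | S) | ~R
≡ (~~~(S & ~P & ((P & Q) | R | ~P) & Q & (Q | R)) & ~S) | ~R   [De Morgan]
≡ (~(S & ~P & ((P & Q) | R | ~P) & Q & (Q | R)) & ~S) | ~R   [double negation]
≡ ((~S | ~~P | ~((P & Q) | R | ~P) | ~Q | ~(Q | R)) & ~S) | ~R   [De Morgan]
≡ ((~S | P | ~((P & Q) | R | ~P) | ~Q | ~(Q | R)) & ~S) | ~R   [double negation]
≡ ((~S | P | (~(P & Q) & ~R & ~~P) | ~Q | ~(Q | R)) & ~S) | ~R   [De Morgan]
≡ ((~S | P | ((~P | ~Q) & ~R & ~~P) | ~Q | ~(Q | R)) & ~S) | ~R   [De Morgan]
≡ ((~S | P | ((~P | ~Q) & ~R & P) | ~Q | ~(Q | R)) & ~S) | ~R   [double negation]
≡ ((~S | P | ((~P | ~Q) & ~R & P) | ~Q | (~Q & ~R)) & ~S) | ~R   [De Morgan]
≡ (~S | P | ~P | ~Q | ~Q | ~Q | ~R) & (~S | P | ~P | ~Q | ~Q | ~R | ~R) & (~S | P | ~R | ~Q | ~Q | ~R) & (~S | P | ~R | ~Q | ~R | ~R) & (~S | P | P | ~Q | ~Q | ~R) & (~S | P | P | ~Q | ~R | ~R) & (~S | ~R)   [distribute | over &]
≡ ~S | ~R   [simplify]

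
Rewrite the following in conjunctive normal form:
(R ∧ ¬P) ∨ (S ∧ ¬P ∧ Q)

(R ∨ S) ∧ (R ∨ Q) ∧ ¬P

(R ∧ ¬P) ∨ (S ∧ ¬P ∧ Q)
= (R ∨ S) ∧ (R ∨ ¬P) ∧ (R ∨ Q) ∧ (¬P ∨ S) ∧ (¬P ∨ ¬P) ∧ (¬P ∨ Q)
= (R ∨ S) ∧ (R ∨ Q) ∧ ¬P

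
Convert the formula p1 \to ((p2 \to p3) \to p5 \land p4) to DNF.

\lnot p1 \lor p2 \land \lnot p3 \lor p5 \land p4

p1 \to ((p2 \to p3) \to p5 \land p4)
⇔ \lnot p1 \lor ((p2 \to p3) \to p5 \land p4)   — eliminate \to
⇔ \lnot p1 \lor \lnot (p2 \to p3) \lor p5 \land p4   — eliminate \to
⇔ \lnot p1 \lor \lnot (\lnot p2 \lor p3) \lor p5 \land p4   — eliminate \to
⇔ \lnot p1 \lor \lnot \lnot p2 \land \lnot p3 \lor p5 \land p4   — De Morgan
⇔ \lnot p1 \lor p2 \land \lnot p3 \lor p5 \land p4   — double negation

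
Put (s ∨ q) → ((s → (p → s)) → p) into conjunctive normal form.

(s ∨ q) → ((s → (p → s)) → p)
≡ ¬(s ∨ q) ∨ ((s → (p → s)) → p)   (eliminate →)
≡ ¬(s ∨ q) ∨ ¬(s → (p → s)) ∨ p   (eliminate →)
≡ ¬(s ∨ q) ∨ ¬(¬s ∨ (p → s)) ∨ p   (eliminate →)
≡ ¬(s ∨ q) ∨ ¬(¬s ∨ ¬p ∨ s) ∨ p   (eliminate →)
≡ (¬s ∧ ¬q) ∨ ¬(¬s ∨ ¬p ∨ s) ∨ p   (De Morgan)
≡ (¬s ∧ ¬q) ∨ (¬¬s ∧ ¬¬p ∧ ¬s) ∨ p   (De Morgan)
≡ (¬s ∧ ¬q) ∨ (s ∧ ¬¬p ∧ ¬s) ∨ p   (double negation)
≡ (¬s ∧ ¬q) ∨ (s ∧ p ∧ ¬s) ∨ p   (double negation)
≡ (¬s ∨ s ∨ p) ∧ (¬s ∨ p ∨ p) ∧ (¬s ∨ ¬s ∨ p) ∧ (¬q ∨ s ∨ p) ∧ (¬q ∨ p ∨ p) ∧ (¬q ∨ ¬s ∨ p)   (distribute ∨ over ∧)
≡ (¬s ∨ p) ∧ (¬q ∨ p)   (simplify)

(¬s ∨ p) ∧ (¬q ∨ p)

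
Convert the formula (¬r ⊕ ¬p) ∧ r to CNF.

(¬r ⊕ ¬p) ∧ r
≡ (¬r ∨ ¬p) ∧ ¬(¬r ∧ ¬p) ∧ r   [expand ⊕]
≡ (¬r ∨ ¬p) ∧ (¬¬r ∨ ¬¬p) ∧ r   [De Morgan]
≡ (¬r ∨ ¬p) ∧ (r ∨ ¬¬p) ∧ r   [double negation]
≡ (¬r ∨ ¬p) ∧ (r ∨ p) ∧ r   [double negation]
≡ (¬r ∨ ¬p) ∧ r   [simplify]

(¬r ∨ ¬p) ∧ r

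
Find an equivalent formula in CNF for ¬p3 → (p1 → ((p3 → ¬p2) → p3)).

p3 ∨ ¬p1

¬p3 → (p1 → ((p3 → ¬p2) → p3))
= ¬¬p3 ∨ (p1 → ((p3 → ¬p2) → p3))   [eliminate →]
= ¬¬p3 ∨ ¬p1 ∨ ((p3 → ¬p2) → p3)   [eliminate →]
= ¬¬p3 ∨ ¬p1 ∨ ¬(p3 → ¬p2) ∨ p3   [eliminate →]
= ¬¬p3 ∨ ¬p1 ∨ ¬(¬p3 ∨ ¬p2) ∨ p3   [eliminate →]
= p3 ∨ ¬p1 ∨ ¬(¬p3 ∨ ¬p2) ∨ p3   [double negation]
= p3 ∨ ¬p1 ∨ (¬¬p3 ∧ ¬¬p2) ∨ p3   [De Morgan]
= p3 ∨ ¬p1 ∨ (p3 ∧ ¬¬p2) ∨ p3   [double negation]
= p3 ∨ ¬p1 ∨ (p3 ∧ p2) ∨ p3   [double negation]
= (p3 ∨ ¬p1 ∨ p3 ∨ p3) ∧ (p3 ∨ ¬p1 ∨ p2 ∨ p3)   [distribute ∨ over ∧]
= p3 ∨ ¬p1   [simplify]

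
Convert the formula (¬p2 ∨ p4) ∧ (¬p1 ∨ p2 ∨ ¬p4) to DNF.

(¬p2 ∨ p4) ∧ (¬p1 ∨ p2 ∨ ¬p4)
⇔ ¬p2 ∧ ¬p1 ∨ ¬p2 ∧ p2 ∨ ¬p2 ∧ ¬p4 ∨ p4 ∧ ¬p1 ∨ p4 ∧ p2 ∨ p4 ∧ ¬p4   — distribute ∧ over ∨
⇔ ¬p2 ∧ ¬p1 ∨ ¬p2 ∧ ¬p4 ∨ p4 ∧ ¬p1 ∨ p4 ∧ p2   — simplify

¬p2 ∧ ¬p1 ∨ ¬p2 ∧ ¬p4 ∨ p4 ∧ ¬p1 ∨ p4 ∧ p2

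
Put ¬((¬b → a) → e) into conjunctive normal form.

¬((¬b → a) → e)
= ¬(¬(¬b → a) ∨ e)   (eliminate →)
= ¬(¬(¬¬b ∨ a) ∨ e)   (eliminate →)
= ¬¬(¬¬b ∨ a) ∧ ¬e   (De Morgan)
= (¬¬b ∨ a) ∧ ¬e   (double negation)
= (b ∨ a) ∧ ¬e   (double negation)

(b ∨ a) ∧ ¬e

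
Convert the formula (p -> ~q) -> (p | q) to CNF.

(p -> ~q) -> (p | q)
⇔ ~(p -> ~q) | p | q   (eliminate ->)
⇔ ~(~p | ~q) | p | q   (eliminate ->)
⇔ (~~p & ~~q) | p | q   (De Morgan)
⇔ (p & ~~q) | p | q   (double negation)
⇔ (p & q) | p | q   (double negation)
⇔ (p | p | q) & (q | p | q)   (distribute | over &)
⇔ p | q   (simplify)

p | q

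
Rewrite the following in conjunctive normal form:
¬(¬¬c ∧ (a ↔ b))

¬(¬¬c ∧ (a ↔ b))
≡ ¬(¬¬c ∧ (a → b) ∧ (b → a))   — eliminate ↔
≡ ¬(¬¬c ∧ (¬a ∨ b) ∧ (b → a))   — eliminate →
≡ ¬(¬¬c ∧ (¬a ∨ b) ∧ (¬b ∨ a))   — eliminate →
≡ ¬¬¬c ∨ ¬(¬a ∨ b) ∨ ¬(¬b ∨ a)   — De Morgan
≡ ¬c ∨ ¬(¬a ∨ b) ∨ ¬(¬b ∨ a)   — double negation
≡ ¬c ∨ (¬¬a ∧ ¬b) ∨ ¬(¬b ∨ a)   — De Morgan
≡ ¬c ∨ (a ∧ ¬b) ∨ ¬(¬b ∨ a)   — double negation
≡ ¬c ∨ (a ∧ ¬b) ∨ (¬¬b ∧ ¬a)   — De Morgan
≡ ¬c ∨ (a ∧ ¬b) ∨ (b ∧ ¬a)   — double negation
≡ (¬c ∨ a ∨ b) ∧ (¬c ∨ a ∨ ¬a) ∧ (¬c ∨ ¬b ∨ b) ∧ (¬c ∨ ¬b ∨ ¬a)   — distribute ∨ over ∧
≡ (¬c ∨ a ∨ b) ∧ (¬c ∨ ¬b ∨ ¬a)   — simplify

(¬c ∨ a ∨ b) ∧ (¬c ∨ ¬b ∨ ¬a)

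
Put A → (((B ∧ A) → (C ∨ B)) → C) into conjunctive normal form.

A → (((B ∧ A) → (C ∨ B)) → C)
≡ ¬A ∨ (((B ∧ A) → (C ∨ B)) → C)   [eliminate →]
≡ ¬A ∨ ¬((B ∧ A) → (C ∨ B)) ∨ C   [eliminate →]
≡ ¬A ∨ ¬(¬(B ∧ A) ∨ C ∨ B) ∨ C   [eliminate →]
≡ ¬A ∨ (¬¬(B ∧ A) ∧ ¬C ∧ ¬B) ∨ C   [De Morgan]
≡ ¬A ∨ (B ∧ A ∧ ¬C ∧ ¬B) ∨ C   [double negation]
≡ (¬A ∨ B ∨ C) ∧ (¬A ∨ A ∨ C) ∧ (¬A ∨ ¬C ∨ C) ∧ (¬A ∨ ¬B ∨ C)   [distribute ∨ over ∧]
≡ (¬A ∨ B ∨ C) ∧ (¬A ∨ ¬B ∨ C)   [simplify]

(¬A ∨ B ∨ C) ∧ (¬A ∨ ¬B ∨ C)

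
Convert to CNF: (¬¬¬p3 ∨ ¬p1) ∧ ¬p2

(¬p3 ∨ ¬p1) ∧ ¬p2

(¬¬¬p3 ∨ ¬p1) ∧ ¬p2
= (¬p3 ∨ ¬p1) ∧ ¬p2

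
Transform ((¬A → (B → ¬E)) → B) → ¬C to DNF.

((¬A → (B → ¬E)) → B) → ¬C
≡ ¬((¬A → (B → ¬E)) → B) ∨ ¬C   — eliminate →
≡ ¬(¬(¬A → (B → ¬E)) ∨ B) ∨ ¬C   — eliminate →
≡ ¬(¬(¬¬A ∨ (B → ¬E)) ∨ B) ∨ ¬C   — eliminate →
≡ ¬(¬(¬¬A ∨ ¬B ∨ ¬E) ∨ B) ∨ ¬C   — eliminate →
≡ (¬¬(¬¬A ∨ ¬B ∨ ¬E) ∧ ¬B) ∨ ¬C   — De Morgan
≡ ((¬¬A ∨ ¬B ∨ ¬E) ∧ ¬B) ∨ ¬C   — double negation
≡ ((A ∨ ¬B ∨ ¬E) ∧ ¬B) ∨ ¬C   — double negation
≡ (A ∧ ¬B) ∨ (¬B ∧ ¬B) ∨ (¬E ∧ ¬B) ∨ ¬C   — distribute ∧ over ∨
≡ ¬B ∨ ¬C   — simplify

¬B ∨ ¬C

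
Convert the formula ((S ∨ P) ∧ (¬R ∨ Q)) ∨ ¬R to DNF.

(S ∧ Q) ∨ (P ∧ Q) ∨ ¬R

((S ∨ P) ∧ (¬R ∨ Q)) ∨ ¬R
≡ (S ∧ ¬R) ∨ (S ∧ Q) ∨ (P ∧ ¬R) ∨ (P ∧ Q) ∨ ¬R   (distribute ∧ over ∨)
≡ (S ∧ Q) ∨ (P ∧ Q) ∨ ¬R   (simplify)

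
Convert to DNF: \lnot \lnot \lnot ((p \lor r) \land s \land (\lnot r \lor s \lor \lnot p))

(\lnot p \land \lnot r) \lor \lnot s

\lnot \lnot \lnot ((p \lor r) \land s \land (\lnot r \lor s \lor \lnot p))
⇔ \lnot ((p \lor r) \land s \land (\lnot r \lor s \lor \lnot p))   (double negation)
⇔ \lnot (p \lor r) \lor \lnot s \lor \lnot (\lnot r \lor s \lor \lnot p)   (De Morgan)
⇔ (\lnot p \land \lnot r) \lor \lnot s \lor \lnot (\lnot r \lor s \lor \lnot p)   (De Morgan)
⇔ (\lnot p \land \lnot r) \lor \lnot s \lor (\lnot \lnot r \land \lnot s \land \lnot \lnot p)   (De Morgan)
⇔ (\lnot p \land \lnot r) \lor \lnot s \lor (r \land \lnot s \land \lnot \lnot p)   (double negation)
⇔ (\lnot p \land \lnot r) \lor \lnot s \lor (r \land \lnot s \land p)   (double negation)
⇔ (\lnot p \land \lnot r) \lor \lnot s   (simplify)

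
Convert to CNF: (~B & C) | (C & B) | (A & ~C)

C | A

(~B & C) | (C & B) | (A & ~C)
≡ (~B | C | A) & (~B | C | ~C) & (~B | B | A) & (~B | B | ~C) & (C | C | A) & (C | C | ~C) & (C | B | A) & (C | B | ~C)   — distribute | over &
≡ C | A   — simplify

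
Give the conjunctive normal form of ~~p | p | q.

~~p | p | q
≡ p | p | q   — double negation
≡ p | q   — simplify

p | q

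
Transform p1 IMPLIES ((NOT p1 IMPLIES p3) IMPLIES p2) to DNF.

NOT p1 OR p2

p1 IMPLIES ((NOT p1 IMPLIES p3) IMPLIES p2)
≡ NOT p1 OR ((NOT p1 IMPLIES p3) IMPLIES p2)
≡ NOT p1 OR NOT (NOT p1 IMPLIES p3) OR p2
≡ NOT p1 OR NOT (NOT NOT p1 OR p3) OR p2
≡ NOT p1 OR (NOT NOT NOT p1 AND NOT p3) OR p2
≡ NOT p1 OR (NOT p1 AND NOT p3) OR p2
≡ NOT p1 OR p2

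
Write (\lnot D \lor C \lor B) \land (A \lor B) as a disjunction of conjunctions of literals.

(\lnot D \lor C \lor B) \land (A \lor B)
⇔ (\lnot D \land A) \lor (\lnot D \land B) \lor (C \land A) \lor (C \land B) \lor (B \land A) \lor (B \land B)   (distribute \land over \lor)
⇔ (\lnot D \land A) \lor (C \land A) \lor B   (simplify)

(\lnot D \land A) \lor (C \land A) \lor B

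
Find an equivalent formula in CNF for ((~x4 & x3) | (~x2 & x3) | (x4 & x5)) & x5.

(x3 | x4) & x5

((~x4 & x3) | (~x2 & x3) | (x4 & x5)) & x5
⇔ (~x4 | ~x2 | x4) & (~x4 | ~x2 | x5) & (~x4 | x3 | x4) & (~x4 | x3 | x5) & (x3 | ~x2 | x4) & (x3 | ~x2 | x5) & (x3 | x3 | x4) & (x3 | x3 | x5) & x5   (distribute | over &)
⇔ (x3 | x4) & x5   (simplify)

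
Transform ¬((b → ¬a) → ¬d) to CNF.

¬((b → ¬a) → ¬d)
≡ ¬(¬(b → ¬a) ∨ ¬d)   (eliminate →)
≡ ¬(¬(¬b ∨ ¬a) ∨ ¬d)   (eliminate →)
≡ ¬¬(¬b ∨ ¬a) ∧ ¬¬d   (De Morgan)
≡ (¬b ∨ ¬a) ∧ ¬¬d   (double negation)
≡ (¬b ∨ ¬a) ∧ d   (double negation)

(¬b ∨ ¬a) ∧ d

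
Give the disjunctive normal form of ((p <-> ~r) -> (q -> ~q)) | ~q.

(p & r) | (~r & ~p) | ~q

((p <-> ~r) -> (q -> ~q)) | ~q
≡ ~(p <-> ~r) | (q -> ~q) | ~q   [eliminate ->]
≡ ~((p -> ~r) & (~r -> p)) | (q -> ~q) | ~q   [eliminate <->]
≡ ~((~p | ~r) & (~r -> p)) | (q -> ~q) | ~q   [eliminate ->]
≡ ~((~p | ~r) & (~~r | p)) | (q -> ~q) | ~q   [eliminate ->]
≡ ~((~p | ~r) & (~~r | p)) | ~q | ~q | ~q   [eliminate ->]
≡ ~(~p | ~r) | ~(~~r | p) | ~q | ~q | ~q   [De Morgan]
≡ (~~p & ~~r) | ~(~~r | p) | ~q | ~q | ~q   [De Morgan]
≡ (p & ~~r) | ~(~~r | p) | ~q | ~q | ~q   [double negation]
≡ (p & r) | ~(~~r | p) | ~q | ~q | ~q   [double negation]
≡ (p & r) | (~~~r & ~p) | ~q | ~q | ~q   [De Morgan]
≡ (p & r) | (~r & ~p) | ~q | ~q | ~q   [double negation]
≡ (p & r) | (~r & ~p) | ~q   [simplify]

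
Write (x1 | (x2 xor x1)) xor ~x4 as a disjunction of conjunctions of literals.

(x1 & x4) | (x2 & ~x1 & x4) | (~x1 & ~x2 & ~x4)

(x1 | (x2 xor x1)) xor ~x4
= ((x1 | (x2 xor x1)) & ~~x4) | (~(x1 | (x2 xor x1)) & ~x4)   — expand xor
= ((x1 | (x2 & ~x1) | (~x2 & x1)) & ~~x4) | (~(x1 | (x2 xor x1)) & ~x4)   — expand xor
= ((x1 | (x2 & ~x1) | (~x2 & x1)) & ~~x4) | (~(x1 | (x2 & ~x1) | (~x2 & x1)) & ~x4)   — expand xor
= ((x1 | (x2 & ~x1) | (~x2 & x1)) & x4) | (~(x1 | (x2 & ~x1) | (~x2 & x1)) & ~x4)   — double negation
= ((x1 | (x2 & ~x1) | (~x2 & x1)) & x4) | (~x1 & ~(x2 & ~x1) & ~(~x2 & x1) & ~x4)   — De Morgan
= ((x1 | (x2 & ~x1) | (~x2 & x1)) & x4) | (~x1 & (~x2 | ~~x1) & ~(~x2 & x1) & ~x4)   — De Morgan
= ((x1 | (x2 & ~x1) | (~x2 & x1)) & x4) | (~x1 & (~x2 | x1) & ~(~x2 & x1) & ~x4)   — double negation
= ((x1 | (x2 & ~x1) | (~x2 & x1)) & x4) | (~x1 & (~x2 | x1) & (~~x2 | ~x1) & ~x4)   — De Morgan
= ((x1 | (x2 & ~x1) | (~x2 & x1)) & x4) | (~x1 & (~x2 | x1) & (x2 | ~x1) & ~x4)   — double negation
= (x1 & x4) | (x2 & ~x1 & x4) | (~x2 & x1 & x4) | (~x1 & ~x2 & x2 & ~x4) | (~x1 & ~x2 & ~x1 & ~x4) | (~x1 & x1 & x2 & ~x4) | (~x1 & x1 & ~x1 & ~x4)   — distribute & over |
= (x1 & x4) | (x2 & ~x1 & x4) | (~x1 & ~x2 & ~x4)   — simplify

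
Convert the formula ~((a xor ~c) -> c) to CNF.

~((a xor ~c) -> c)
≡ ~(~(a xor ~c) | c)   (eliminate ->)
≡ ~(~((a | ~c) & ~(a & ~c)) | c)   (expand xor)
≡ ~~((a | ~c) & ~(a & ~c)) & ~c   (De Morgan)
≡ (a | ~c) & ~(a & ~c) & ~c   (double negation)
≡ (a | ~c) & (~a | ~~c) & ~c   (De Morgan)
≡ (a | ~c) & (~a | c) & ~c   (double negation)
≡ (~a | c) & ~c   (simplify)

(~a | c) & ~c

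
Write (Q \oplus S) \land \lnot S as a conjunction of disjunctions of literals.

(Q \lor S) \land \lnot S

(Q \oplus S) \land \lnot S
⇔ (Q \lor S) \land \lnot (Q \land S) \land \lnot S   [expand \oplus]
⇔ (Q \lor S) \land (\lnot Q \lor \lnot S) \land \lnot S   [De Morgan]
⇔ (Q \lor S) \land \lnot S   [simplify]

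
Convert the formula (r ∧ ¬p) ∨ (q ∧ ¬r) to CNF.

(r ∧ ¬p) ∨ (q ∧ ¬r)
= (r ∨ q) ∧ (r ∨ ¬r) ∧ (¬p ∨ q) ∧ (¬p ∨ ¬r)   (distribute ∨ over ∧)
= (r ∨ q) ∧ (¬p ∨ q) ∧ (¬p ∨ ¬r)   (simplify)

(r ∨ q) ∧ (¬p ∨ q) ∧ (¬p ∨ ¬r)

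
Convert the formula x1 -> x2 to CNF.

x1 -> x2
≡ ~x1 | x2   [eliminate ->]

~x1 | x2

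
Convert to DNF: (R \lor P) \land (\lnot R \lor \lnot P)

(R \lor P) \land (\lnot R \lor \lnot P)
≡ R \land \lnot R \lor R \land \lnot P \lor P \land \lnot R \lor P \land \lnot P   [distribute \land over \lor]
≡ R \land \lnot P \lor P \land \lnot R   [simplify]

R \land \lnot P \lor P \land \lnot R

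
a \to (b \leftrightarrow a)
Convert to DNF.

a \to (b \leftrightarrow a)
≡ \lnot a \lor (b \leftrightarrow a)   [eliminate \to]
≡ \lnot a \lor ((b \to a) \land (a \to b))   [eliminate \leftrightarrow]
≡ \lnot a \lor ((\lnot b \lor a) \land (a \to b))   [eliminate \to]
≡ \lnot a \lor ((\lnot b \lor a) \land (\lnot a \lor b))   [eliminate \to]
≡ \lnot a \lor (\lnot b \land \lnot a) \lor (\lnot b \land b) \lor (a \land \lnot a) \lor (a \land b)   [distribute \land over \lor]
≡ \lnot a \lor (a \land b)   [simplify]

\lnot a \lor (a \land b)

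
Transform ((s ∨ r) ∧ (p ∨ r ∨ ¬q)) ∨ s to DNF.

((s ∨ r) ∧ (p ∨ r ∨ ¬q)) ∨ s
≡ (s ∧ p) ∨ (s ∧ r) ∨ (s ∧ ¬q) ∨ (r ∧ p) ∨ (r ∧ r) ∨ (r ∧ ¬q) ∨ s   [distribute ∧ over ∨]
≡ r ∨ s   [simplify]

r ∨ s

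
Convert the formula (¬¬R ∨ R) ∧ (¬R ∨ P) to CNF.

R ∧ (¬R ∨ P)

(¬¬R ∨ R) ∧ (¬R ∨ P)
⇔ (R ∨ R) ∧ (¬R ∨ P)   [double negation]
⇔ R ∧ (¬R ∨ P)   [simplify]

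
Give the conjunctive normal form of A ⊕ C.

(A ∨ C) ∧ (¬A ∨ ¬C)

A ⊕ C
= (A ∨ C) ∧ ¬(A ∧ C)   [expand ⊕]
= (A ∨ C) ∧ (¬A ∨ ¬C)   [De Morgan]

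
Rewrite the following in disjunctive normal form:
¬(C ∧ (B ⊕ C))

¬(C ∧ (B ⊕ C))
≡ ¬(C ∧ ((B ∧ ¬C) ∨ (¬B ∧ C)))   [expand ⊕]
≡ ¬C ∨ ¬((B ∧ ¬C) ∨ (¬B ∧ C))   [De Morgan]
≡ ¬C ∨ (¬(B ∧ ¬C) ∧ ¬(¬B ∧ C))   [De Morgan]
≡ ¬C ∨ ((¬B ∨ ¬¬C) ∧ ¬(¬B ∧ C))   [De Morgan]
≡ ¬C ∨ ((¬B ∨ C) ∧ ¬(¬B ∧ C))   [double negation]
≡ ¬C ∨ ((¬B ∨ C) ∧ (¬¬B ∨ ¬C))   [De Morgan]
≡ ¬C ∨ ((¬B ∨ C) ∧ (B ∨ ¬C))   [double negation]
≡ ¬C ∨ (¬B ∧ B) ∨ (¬B ∧ ¬C) ∨ (C ∧ B) ∨ (C ∧ ¬C)   [distribute ∧ over ∨]
≡ ¬C ∨ (C ∧ B)   [simplify]

¬C ∨ (C ∧ B)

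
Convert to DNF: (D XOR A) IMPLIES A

(NOT D AND NOT A) OR A

(D XOR A) IMPLIES A
≡ NOT (D XOR A) OR A   — eliminate IMPLIES
≡ NOT ((D AND NOT A) OR (NOT D AND A)) OR A   — expand XOR
≡ (NOT (D AND NOT A) AND NOT (NOT D AND A)) OR A   — De Morgan
≡ ((NOT D OR NOT NOT A) AND NOT (NOT D AND A)) OR A   — De Morgan
≡ ((NOT D OR A) AND NOT (NOT D AND A)) OR A   — double negation
≡ ((NOT D OR A) AND (NOT NOT D OR NOT A)) OR A   — De Morgan
≡ ((NOT D OR A) AND (D OR NOT A)) OR A   — double negation
≡ (NOT D AND D) OR (NOT D AND NOT A) OR (A AND D) OR (A AND NOT A) OR A   — distribute AND over OR
≡ (NOT D AND NOT A) OR A   — simplify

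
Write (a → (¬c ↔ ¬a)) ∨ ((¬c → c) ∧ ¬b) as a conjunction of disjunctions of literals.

(a → (¬c ↔ ¬a)) ∨ ((¬c → c) ∧ ¬b)
⇔ ¬a ∨ (¬c ↔ ¬a) ∨ ((¬c → c) ∧ ¬b)   — eliminate →
⇔ ¬a ∨ ((¬c → ¬a) ∧ (¬a → ¬c)) ∨ ((¬c → c) ∧ ¬b)   — eliminate ↔
⇔ ¬a ∨ ((¬¬c ∨ ¬a) ∧ (¬a → ¬c)) ∨ ((¬c → c) ∧ ¬b)   — eliminate →
⇔ ¬a ∨ ((¬¬c ∨ ¬a) ∧ (¬¬a ∨ ¬c)) ∨ ((¬c → c) ∧ ¬b)   — eliminate →
⇔ ¬a ∨ ((¬¬c ∨ ¬a) ∧ (¬¬a ∨ ¬c)) ∨ ((¬¬c ∨ c) ∧ ¬b)   — eliminate →
⇔ ¬a ∨ ((c ∨ ¬a) ∧ (¬¬a ∨ ¬c)) ∨ ((¬¬c ∨ c) ∧ ¬b)   — double negation
⇔ ¬a ∨ ((c ∨ ¬a) ∧ (a ∨ ¬c)) ∨ ((¬¬c ∨ c) ∧ ¬b)   — double negation
⇔ ¬a ∨ ((c ∨ ¬a) ∧ (a ∨ ¬c)) ∨ ((c ∨ c) ∧ ¬b)   — double negation
⇔ (¬a ∨ c ∨ ¬a ∨ c ∨ c) ∧ (¬a ∨ c ∨ ¬a ∨ ¬b) ∧ (¬a ∨ a ∨ ¬c ∨ c ∨ c) ∧ (¬a ∨ a ∨ ¬c ∨ ¬b)   — distribute ∨ over ∧
⇔ ¬a ∨ c   — simplify

¬a ∨ c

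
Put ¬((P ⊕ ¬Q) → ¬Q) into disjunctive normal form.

¬((P ⊕ ¬Q) → ¬Q)
≡ ¬(¬(P ⊕ ¬Q) ∨ ¬Q)   (eliminate →)
≡ ¬(¬((P ∧ ¬¬Q) ∨ (¬P ∧ ¬Q)) ∨ ¬Q)   (expand ⊕)
≡ ¬¬((P ∧ ¬¬Q) ∨ (¬P ∧ ¬Q)) ∧ ¬¬Q   (De Morgan)
≡ ((P ∧ ¬¬Q) ∨ (¬P ∧ ¬Q)) ∧ ¬¬Q   (double negation)
≡ ((P ∧ Q) ∨ (¬P ∧ ¬Q)) ∧ ¬¬Q   (double negation)
≡ ((P ∧ Q) ∨ (¬P ∧ ¬Q)) ∧ Q   (double negation)
≡ (P ∧ Q ∧ Q) ∨ (¬P ∧ ¬Q ∧ Q)   (distribute ∧ over ∨)
≡ P ∧ Q   (simplify)

P ∧ Q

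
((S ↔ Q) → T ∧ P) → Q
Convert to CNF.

(¬S ∨ Q) ∧ (¬T ∨ ¬P ∨ Q)

((S ↔ Q) → T ∧ P) → Q
≡ ¬((S ↔ Q) → T ∧ P) ∨ Q   [eliminate →]
≡ ¬(¬(S ↔ Q) ∨ T ∧ P) ∨ Q   [eliminate →]
≡ ¬(¬((S → Q) ∧ (Q → S)) ∨ T ∧ P) ∨ Q   [eliminate ↔]
≡ ¬(¬((¬S ∨ Q) ∧ (Q → S)) ∨ T ∧ P) ∨ Q   [eliminate →]
≡ ¬(¬((¬S ∨ Q) ∧ (¬Q ∨ S)) ∨ T ∧ P) ∨ Q   [eliminate →]
≡ ¬¬((¬S ∨ Q) ∧ (¬Q ∨ S)) ∧ ¬(T ∧ P) ∨ Q   [De Morgan]
≡ (¬S ∨ Q) ∧ (¬Q ∨ S) ∧ ¬(T ∧ P) ∨ Q   [double negation]
≡ (¬S ∨ Q) ∧ (¬Q ∨ S) ∧ (¬T ∨ ¬P) ∨ Q   [De Morgan]
≡ (¬S ∨ Q ∨ Q) ∧ (¬Q ∨ S ∨ Q) ∧ (¬T ∨ ¬P ∨ Q)   [distribute ∨ over ∧]
≡ (¬S ∨ Q) ∧ (¬T ∨ ¬P ∨ Q)   [simplify]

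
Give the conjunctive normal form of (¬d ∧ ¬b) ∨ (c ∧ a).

(¬d ∨ c) ∧ (¬d ∨ a) ∧ (¬b ∨ c) ∧ (¬b ∨ a)

(¬d ∧ ¬b) ∨ (c ∧ a)
≡ (¬d ∨ c) ∧ (¬d ∨ a) ∧ (¬b ∨ c) ∧ (¬b ∨ a)   [distribute ∨ over ∧]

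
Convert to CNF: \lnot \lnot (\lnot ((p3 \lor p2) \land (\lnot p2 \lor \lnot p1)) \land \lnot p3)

\lnot \lnot (\lnot ((p3 \lor p2) \land (\lnot p2 \lor \lnot p1)) \land \lnot p3)
≡ \lnot ((p3 \lor p2) \land (\lnot p2 \lor \lnot p1)) \land \lnot p3   — double negation
≡ (\lnot (p3 \lor p2) \lor \lnot (\lnot p2 \lor \lnot p1)) \land \lnot p3   — De Morgan
≡ ((\lnot p3 \land \lnot p2) \lor \lnot (\lnot p2 \lor \lnot p1)) \land \lnot p3   — De Morgan
≡ ((\lnot p3 \land \lnot p2) \lor (\lnot \lnot p2 \land \lnot \lnot p1)) \land \lnot p3   — De Morgan
≡ ((\lnot p3 \land \lnot p2) \lor (p2 \land \lnot \lnot p1)) \land \lnot p3   — double negation
≡ ((\lnot p3 \land \lnot p2) \lor (p2 \land p1)) \land \lnot p3   — double negation
≡ (\lnot p3 \lor p2) \land (\lnot p3 \lor p1) \land (\lnot p2 \lor p2) \land (\lnot p2 \lor p1) \land \lnot p3   — distribute \lor over \land
≡ (\lnot p2 \lor p1) \land \lnot p3   — simplify

(\lnot p2 \lor p1) \land \lnot p3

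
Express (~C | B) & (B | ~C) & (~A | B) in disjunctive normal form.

(~C | B) & (B | ~C) & (~A | B)
≡ (~C & B & ~A) | (~C & B & B) | (~C & ~C & ~A) | (~C & ~C & B) | (B & B & ~A) | (B & B & B) | (B & ~C & ~A) | (B & ~C & B)   [distribute & over |]
≡ (~C & ~A) | B   [simplify]

(~C & ~A) | B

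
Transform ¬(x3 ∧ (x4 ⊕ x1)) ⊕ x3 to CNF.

¬(x3 ∧ (x4 ⊕ x1)) ⊕ x3
⇔ (¬(x3 ∧ (x4 ⊕ x1)) ∨ x3) ∧ ¬(¬(x3 ∧ (x4 ⊕ x1)) ∧ x3)
⇔ (¬(x3 ∧ (x4 ∨ x1) ∧ ¬(x4 ∧ x1)) ∨ x3) ∧ ¬(¬(x3 ∧ (x4 ⊕ x1)) ∧ x3)
⇔ (¬(x3 ∧ (x4 ∨ x1) ∧ ¬(x4 ∧ x1)) ∨ x3) ∧ ¬(¬(x3 ∧ (x4 ∨ x1) ∧ ¬(x4 ∧ x1)) ∧ x3)
⇔ (¬x3 ∨ ¬(x4 ∨ x1) ∨ ¬¬(x4 ∧ x1) ∨ x3) ∧ ¬(¬(x3 ∧ (x4 ∨ x1) ∧ ¬(x4 ∧ x1)) ∧ x3)
⇔ (¬x3 ∨ (¬x4 ∧ ¬x1) ∨ ¬¬(x4 ∧ x1) ∨ x3) ∧ ¬(¬(x3 ∧ (x4 ∨ x1) ∧ ¬(x4 ∧ x1)) ∧ x3)
⇔ (¬x3 ∨ (¬x4 ∧ ¬x1) ∨ (x4 ∧ x1) ∨ x3) ∧ ¬(¬(x3 ∧ (x4 ∨ x1) ∧ ¬(x4 ∧ x1)) ∧ x3)
⇔ (¬x3 ∨ (¬x4 ∧ ¬x1) ∨ (x4 ∧ x1) ∨ x3) ∧ (¬¬(x3 ∧ (x4 ∨ x1) ∧ ¬(x4 ∧ x1)) ∨ ¬x3)
⇔ (¬x3 ∨ (¬x4 ∧ ¬x1) ∨ (x4 ∧ x1) ∨ x3) ∧ ((x3 ∧ (x4 ∨ x1) ∧ ¬(x4 ∧ x1)) ∨ ¬x3)
⇔ (¬x3 ∨ (¬x4 ∧ ¬x1) ∨ (x4 ∧ x1) ∨ x3) ∧ ((x3 ∧ (x4 ∨ x1) ∧ (¬x4 ∨ ¬x1)) ∨ ¬x3)
⇔ (¬x3 ∨ ¬x4 ∨ x4 ∨ x3) ∧ (¬x3 ∨ ¬x4 ∨ x1 ∨ x3) ∧ (¬x3 ∨ ¬x1 ∨ x4 ∨ x3) ∧ (¬x3 ∨ ¬x1 ∨ x1 ∨ x3) ∧ (x3 ∨ ¬x3) ∧ (x4 ∨ x1 ∨ ¬x3) ∧ (¬x4 ∨ ¬x1 ∨ ¬x3)
⇔ (x4 ∨ x1 ∨ ¬x3) ∧ (¬x4 ∨ ¬x1 ∨ ¬x3)

(x4 ∨ x1 ∨ ¬x3) ∧ (¬x4 ∨ ¬x1 ∨ ¬x3)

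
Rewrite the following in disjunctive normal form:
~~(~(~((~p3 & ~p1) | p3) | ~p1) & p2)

p3 & p1 & p2

~~(~(~((~p3 & ~p1) | p3) | ~p1) & p2)
= ~(~((~p3 & ~p1) | p3) | ~p1) & p2   [double negation]
= ~~((~p3 & ~p1) | p3) & ~~p1 & p2   [De Morgan]
= ((~p3 & ~p1) | p3) & ~~p1 & p2   [double negation]
= ((~p3 & ~p1) | p3) & p1 & p2   [double negation]
= (~p3 & ~p1 & p1 & p2) | (p3 & p1 & p2)   [distribute & over |]
= p3 & p1 & p2   [simplify]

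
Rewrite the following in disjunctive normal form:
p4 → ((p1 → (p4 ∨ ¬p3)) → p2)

¬p4 ∨ p2

p4 → ((p1 → (p4 ∨ ¬p3)) → p2)
= ¬p4 ∨ ((p1 → (p4 ∨ ¬p3)) → p2)   [eliminate →]
= ¬p4 ∨ ¬(p1 → (p4 ∨ ¬p3)) ∨ p2   [eliminate →]
= ¬p4 ∨ ¬(¬p1 ∨ p4 ∨ ¬p3) ∨ p2   [eliminate →]
= ¬p4 ∨ (¬¬p1 ∧ ¬p4 ∧ ¬¬p3) ∨ p2   [De Morgan]
= ¬p4 ∨ (p1 ∧ ¬p4 ∧ ¬¬p3) ∨ p2   [double negation]
= ¬p4 ∨ (p1 ∧ ¬p4 ∧ p3) ∨ p2   [double negation]
= ¬p4 ∨ p2   [simplify]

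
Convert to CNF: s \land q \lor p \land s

s \land (q \lor p)

s \land q \lor p \land s
≡ (s \lor p) \land (s \lor s) \land (q \lor p) \land (q \lor s)   — distribute \lor over \land
≡ s \land (q \lor p)   — simplify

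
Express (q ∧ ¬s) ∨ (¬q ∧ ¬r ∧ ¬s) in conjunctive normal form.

(q ∨ ¬r) ∧ ¬s

(q ∧ ¬s) ∨ (¬q ∧ ¬r ∧ ¬s)
≡ (q ∨ ¬q) ∧ (q ∨ ¬r) ∧ (q ∨ ¬s) ∧ (¬s ∨ ¬q) ∧ (¬s ∨ ¬r) ∧ (¬s ∨ ¬s)   — distribute ∨ over ∧
≡ (q ∨ ¬r) ∧ ¬s   — simplify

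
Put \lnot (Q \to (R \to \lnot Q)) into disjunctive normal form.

\lnot (Q \to (R \to \lnot Q))
= \lnot (\lnot Q \lor (R \to \lnot Q))   [eliminate \to]
= \lnot (\lnot Q \lor \lnot R \lor \lnot Q)   [eliminate \to]
= \lnot \lnot Q \land \lnot \lnot R \land \lnot \lnot Q   [De Morgan]
= Q \land \lnot \lnot R \land \lnot \lnot Q   [double negation]
= Q \land R \land \lnot \lnot Q   [double negation]
= Q \land R \land Q   [double negation]
= Q \land R   [simplify]

Q \land R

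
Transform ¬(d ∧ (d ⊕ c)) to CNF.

¬(d ∧ (d ⊕ c))
= ¬(d ∧ (d ∨ c) ∧ ¬(d ∧ c))   — expand ⊕
= ¬d ∨ ¬(d ∨ c) ∨ ¬¬(d ∧ c)   — De Morgan
= ¬d ∨ (¬d ∧ ¬c) ∨ ¬¬(d ∧ c)   — De Morgan
= ¬d ∨ (¬d ∧ ¬c) ∨ (d ∧ c)   — double negation
= (¬d ∨ ¬d ∨ d) ∧ (¬d ∨ ¬d ∨ c) ∧ (¬d ∨ ¬c ∨ d) ∧ (¬d ∨ ¬c ∨ c)   — distribute ∨ over ∧
= ¬d ∨ c   — simplify

¬d ∨ c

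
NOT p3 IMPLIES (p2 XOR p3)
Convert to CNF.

p3 OR p2

NOT p3 IMPLIES (p2 XOR p3)
= NOT NOT p3 OR (p2 XOR p3)   (eliminate IMPLIES)
= NOT NOT p3 OR ((p2 OR p3) AND NOT (p2 AND p3))   (expand XOR)
= p3 OR ((p2 OR p3) AND NOT (p2 AND p3))   (double negation)
= p3 OR ((p2 OR p3) AND (NOT p2 OR NOT p3))   (De Morgan)
= (p3 OR p2 OR p3) AND (p3 OR NOT p2 OR NOT p3)   (distribute OR over AND)
= p3 OR p2   (simplify)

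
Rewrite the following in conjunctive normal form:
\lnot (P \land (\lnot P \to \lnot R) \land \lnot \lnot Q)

\lnot P \lor \lnot Q

\lnot (P \land (\lnot P \to \lnot R) \land \lnot \lnot Q)
⇔ \lnot (P \land (\lnot \lnot P \lor \lnot R) \land \lnot \lnot Q)   [eliminate \to]
⇔ \lnot P \lor \lnot (\lnot \lnot P \lor \lnot R) \lor \lnot \lnot \lnot Q   [De Morgan]
⇔ \lnot P \lor (\lnot \lnot \lnot P \land \lnot \lnot R) \lor \lnot \lnot \lnot Q   [De Morgan]
⇔ \lnot P \lor (\lnot P \land \lnot \lnot R) \lor \lnot \lnot \lnot Q   [double negation]
⇔ \lnot P \lor (\lnot P \land R) \lor \lnot \lnot \lnot Q   [double negation]
⇔ \lnot P \lor (\lnot P \land R) \lor \lnot Q   [double negation]
⇔ (\lnot P \lor \lnot P \lor \lnot Q) \land (\lnot P \lor R \lor \lnot Q)   [distribute \lor over \land]
⇔ \lnot P \lor \lnot Q   [simplify]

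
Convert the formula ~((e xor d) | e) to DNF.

~e & ~d

~((e xor d) | e)
≡ ~((e & ~d) | (~e & d) | e)   [expand xor]
≡ ~(e & ~d) & ~(~e & d) & ~e   [De Morgan]
≡ (~e | ~~d) & ~(~e & d) & ~e   [De Morgan]
≡ (~e | d) & ~(~e & d) & ~e   [double negation]
≡ (~e | d) & (~~e | ~d) & ~e   [De Morgan]
≡ (~e | d) & (e | ~d) & ~e   [double negation]
≡ (~e & e & ~e) | (~e & ~d & ~e) | (d & e & ~e) | (d & ~d & ~e)   [distribute & over |]
≡ ~e & ~d   [simplify]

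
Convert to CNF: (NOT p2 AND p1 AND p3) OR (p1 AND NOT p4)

(NOT p2 AND p1 AND p3) OR (p1 AND NOT p4)
≡ (NOT p2 OR p1) AND (NOT p2 OR NOT p4) AND (p1 OR p1) AND (p1 OR NOT p4) AND (p3 OR p1) AND (p3 OR NOT p4)   — distribute OR over AND
≡ (NOT p2 OR NOT p4) AND p1 AND (p3 OR NOT p4)   — simplify

(NOT p2 OR NOT p4) AND p1 AND (p3 OR NOT p4)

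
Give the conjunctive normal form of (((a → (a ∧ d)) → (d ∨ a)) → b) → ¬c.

(a ∨ d ∨ ¬c) ∧ (¬b ∨ ¬c)

(((a → (a ∧ d)) → (d ∨ a)) → b) → ¬c
⇔ ¬(((a → (a ∧ d)) → (d ∨ a)) → b) ∨ ¬c
⇔ ¬(¬((a → (a ∧ d)) → (d ∨ a)) ∨ b) ∨ ¬c
⇔ ¬(¬(¬(a → (a ∧ d)) ∨ d ∨ a) ∨ b) ∨ ¬c
⇔ ¬(¬(¬(¬a ∨ (a ∧ d)) ∨ d ∨ a) ∨ b) ∨ ¬c
⇔ (¬¬(¬(¬a ∨ (a ∧ d)) ∨ d ∨ a) ∧ ¬b) ∨ ¬c
⇔ ((¬(¬a ∨ (a ∧ d)) ∨ d ∨ a) ∧ ¬b) ∨ ¬c
⇔ (((¬¬a ∧ ¬(a ∧ d)) ∨ d ∨ a) ∧ ¬b) ∨ ¬c
⇔ (((a ∧ ¬(a ∧ d)) ∨ d ∨ a) ∧ ¬b) ∨ ¬c
⇔ (((a ∧ (¬a ∨ ¬d)) ∨ d ∨ a) ∧ ¬b) ∨ ¬c
⇔ (a ∨ d ∨ a ∨ ¬c) ∧ (¬a ∨ ¬d ∨ d ∨ a ∨ ¬c) ∧ (¬b ∨ ¬c)
⇔ (a ∨ d ∨ ¬c) ∧ (¬b ∨ ¬c)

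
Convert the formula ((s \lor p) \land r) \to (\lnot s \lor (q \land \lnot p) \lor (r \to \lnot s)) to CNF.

(\lnot s \lor \lnot r \lor q) \land (\lnot s \lor \lnot r \lor \lnot p)

((s \lor p) \land r) \to (\lnot s \lor (q \land \lnot p) \lor (r \to \lnot s))
⇔ \lnot ((s \lor p) \land r) \lor \lnot s \lor (q \land \lnot p) \lor (r \to \lnot s)   (eliminate \to)
⇔ \lnot ((s \lor p) \land r) \lor \lnot s \lor (q \land \lnot p) \lor \lnot r \lor \lnot s   (eliminate \to)
⇔ \lnot (s \lor p) \lor \lnot r \lor \lnot s \lor (q \land \lnot p) \lor \lnot r \lor \lnot s   (De Morgan)
⇔ (\lnot s \land \lnot p) \lor \lnot r \lor \lnot s \lor (q \land \lnot p) \lor \lnot r \lor \lnot s   (De Morgan)
⇔ (\lnot s \lor \lnot r \lor \lnot s \lor q \lor \lnot r \lor \lnot s) \land (\lnot s \lor \lnot r \lor \lnot s \lor \lnot p \lor \lnot r \lor \lnot s) \land (\lnot p \lor \lnot r \lor \lnot s \lor q \lor \lnot r \lor \lnot s) \land (\lnot p \lor \lnot r \lor \lnot s \lor \lnot p \lor \lnot r \lor \lnot s)   (distribute \lor over \land)
⇔ (\lnot s \lor \lnot r \lor q) \land (\lnot s \lor \lnot r \lor \lnot p)   (simplify)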